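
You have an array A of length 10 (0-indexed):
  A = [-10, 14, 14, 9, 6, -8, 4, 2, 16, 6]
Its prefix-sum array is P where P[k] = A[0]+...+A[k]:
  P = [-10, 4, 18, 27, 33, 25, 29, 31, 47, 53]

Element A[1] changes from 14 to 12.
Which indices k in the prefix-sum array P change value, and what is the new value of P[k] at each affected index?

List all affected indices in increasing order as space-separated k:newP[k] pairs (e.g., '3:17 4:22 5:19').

P[k] = A[0] + ... + A[k]
P[k] includes A[1] iff k >= 1
Affected indices: 1, 2, ..., 9; delta = -2
  P[1]: 4 + -2 = 2
  P[2]: 18 + -2 = 16
  P[3]: 27 + -2 = 25
  P[4]: 33 + -2 = 31
  P[5]: 25 + -2 = 23
  P[6]: 29 + -2 = 27
  P[7]: 31 + -2 = 29
  P[8]: 47 + -2 = 45
  P[9]: 53 + -2 = 51

Answer: 1:2 2:16 3:25 4:31 5:23 6:27 7:29 8:45 9:51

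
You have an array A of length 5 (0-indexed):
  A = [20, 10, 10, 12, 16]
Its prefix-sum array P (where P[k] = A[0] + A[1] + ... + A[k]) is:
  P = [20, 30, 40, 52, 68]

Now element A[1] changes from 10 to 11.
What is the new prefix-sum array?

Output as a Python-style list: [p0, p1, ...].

Change: A[1] 10 -> 11, delta = 1
P[k] for k < 1: unchanged (A[1] not included)
P[k] for k >= 1: shift by delta = 1
  P[0] = 20 + 0 = 20
  P[1] = 30 + 1 = 31
  P[2] = 40 + 1 = 41
  P[3] = 52 + 1 = 53
  P[4] = 68 + 1 = 69

Answer: [20, 31, 41, 53, 69]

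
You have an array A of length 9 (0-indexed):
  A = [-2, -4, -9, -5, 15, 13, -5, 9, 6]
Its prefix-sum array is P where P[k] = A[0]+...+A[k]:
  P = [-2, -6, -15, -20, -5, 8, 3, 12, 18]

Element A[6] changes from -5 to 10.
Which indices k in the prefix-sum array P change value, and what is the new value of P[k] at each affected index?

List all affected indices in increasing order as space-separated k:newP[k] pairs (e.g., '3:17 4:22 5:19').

P[k] = A[0] + ... + A[k]
P[k] includes A[6] iff k >= 6
Affected indices: 6, 7, ..., 8; delta = 15
  P[6]: 3 + 15 = 18
  P[7]: 12 + 15 = 27
  P[8]: 18 + 15 = 33

Answer: 6:18 7:27 8:33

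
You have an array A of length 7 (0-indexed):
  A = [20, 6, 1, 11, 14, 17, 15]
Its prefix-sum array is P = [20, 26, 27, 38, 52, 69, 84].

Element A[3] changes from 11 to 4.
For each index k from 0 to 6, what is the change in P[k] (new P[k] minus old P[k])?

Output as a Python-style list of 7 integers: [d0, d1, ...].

Answer: [0, 0, 0, -7, -7, -7, -7]

Derivation:
Element change: A[3] 11 -> 4, delta = -7
For k < 3: P[k] unchanged, delta_P[k] = 0
For k >= 3: P[k] shifts by exactly -7
Delta array: [0, 0, 0, -7, -7, -7, -7]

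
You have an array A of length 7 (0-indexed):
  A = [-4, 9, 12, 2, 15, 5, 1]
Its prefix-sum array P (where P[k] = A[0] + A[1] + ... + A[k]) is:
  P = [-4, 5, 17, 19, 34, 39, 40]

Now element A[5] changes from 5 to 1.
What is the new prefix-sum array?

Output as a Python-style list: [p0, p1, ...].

Change: A[5] 5 -> 1, delta = -4
P[k] for k < 5: unchanged (A[5] not included)
P[k] for k >= 5: shift by delta = -4
  P[0] = -4 + 0 = -4
  P[1] = 5 + 0 = 5
  P[2] = 17 + 0 = 17
  P[3] = 19 + 0 = 19
  P[4] = 34 + 0 = 34
  P[5] = 39 + -4 = 35
  P[6] = 40 + -4 = 36

Answer: [-4, 5, 17, 19, 34, 35, 36]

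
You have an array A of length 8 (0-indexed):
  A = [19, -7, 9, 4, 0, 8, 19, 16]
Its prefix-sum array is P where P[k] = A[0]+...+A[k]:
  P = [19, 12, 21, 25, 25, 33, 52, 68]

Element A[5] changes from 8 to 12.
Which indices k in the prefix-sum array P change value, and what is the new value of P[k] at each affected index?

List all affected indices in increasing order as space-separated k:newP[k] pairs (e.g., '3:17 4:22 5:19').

Answer: 5:37 6:56 7:72

Derivation:
P[k] = A[0] + ... + A[k]
P[k] includes A[5] iff k >= 5
Affected indices: 5, 6, ..., 7; delta = 4
  P[5]: 33 + 4 = 37
  P[6]: 52 + 4 = 56
  P[7]: 68 + 4 = 72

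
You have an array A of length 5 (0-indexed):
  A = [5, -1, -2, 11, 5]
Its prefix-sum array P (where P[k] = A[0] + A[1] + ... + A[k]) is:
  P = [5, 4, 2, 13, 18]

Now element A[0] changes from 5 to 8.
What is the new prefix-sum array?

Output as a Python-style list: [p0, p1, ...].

Change: A[0] 5 -> 8, delta = 3
P[k] for k < 0: unchanged (A[0] not included)
P[k] for k >= 0: shift by delta = 3
  P[0] = 5 + 3 = 8
  P[1] = 4 + 3 = 7
  P[2] = 2 + 3 = 5
  P[3] = 13 + 3 = 16
  P[4] = 18 + 3 = 21

Answer: [8, 7, 5, 16, 21]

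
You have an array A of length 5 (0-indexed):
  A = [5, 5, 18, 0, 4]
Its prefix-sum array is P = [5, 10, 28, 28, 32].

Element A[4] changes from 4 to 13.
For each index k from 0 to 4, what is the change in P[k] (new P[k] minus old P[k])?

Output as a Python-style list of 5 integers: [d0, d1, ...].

Answer: [0, 0, 0, 0, 9]

Derivation:
Element change: A[4] 4 -> 13, delta = 9
For k < 4: P[k] unchanged, delta_P[k] = 0
For k >= 4: P[k] shifts by exactly 9
Delta array: [0, 0, 0, 0, 9]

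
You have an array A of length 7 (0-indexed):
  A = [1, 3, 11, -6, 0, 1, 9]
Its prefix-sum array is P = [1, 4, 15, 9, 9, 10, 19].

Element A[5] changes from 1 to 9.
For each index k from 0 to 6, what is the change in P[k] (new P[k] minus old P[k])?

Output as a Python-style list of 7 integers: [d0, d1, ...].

Element change: A[5] 1 -> 9, delta = 8
For k < 5: P[k] unchanged, delta_P[k] = 0
For k >= 5: P[k] shifts by exactly 8
Delta array: [0, 0, 0, 0, 0, 8, 8]

Answer: [0, 0, 0, 0, 0, 8, 8]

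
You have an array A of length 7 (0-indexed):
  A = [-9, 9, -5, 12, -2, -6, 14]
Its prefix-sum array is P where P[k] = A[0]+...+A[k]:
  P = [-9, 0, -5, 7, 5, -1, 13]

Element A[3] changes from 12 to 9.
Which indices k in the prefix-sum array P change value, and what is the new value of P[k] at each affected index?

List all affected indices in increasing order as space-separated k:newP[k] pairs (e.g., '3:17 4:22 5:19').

P[k] = A[0] + ... + A[k]
P[k] includes A[3] iff k >= 3
Affected indices: 3, 4, ..., 6; delta = -3
  P[3]: 7 + -3 = 4
  P[4]: 5 + -3 = 2
  P[5]: -1 + -3 = -4
  P[6]: 13 + -3 = 10

Answer: 3:4 4:2 5:-4 6:10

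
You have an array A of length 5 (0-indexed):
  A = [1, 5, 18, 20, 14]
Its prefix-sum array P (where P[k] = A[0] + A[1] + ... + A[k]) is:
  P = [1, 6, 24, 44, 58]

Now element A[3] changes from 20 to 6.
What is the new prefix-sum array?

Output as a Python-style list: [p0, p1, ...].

Answer: [1, 6, 24, 30, 44]

Derivation:
Change: A[3] 20 -> 6, delta = -14
P[k] for k < 3: unchanged (A[3] not included)
P[k] for k >= 3: shift by delta = -14
  P[0] = 1 + 0 = 1
  P[1] = 6 + 0 = 6
  P[2] = 24 + 0 = 24
  P[3] = 44 + -14 = 30
  P[4] = 58 + -14 = 44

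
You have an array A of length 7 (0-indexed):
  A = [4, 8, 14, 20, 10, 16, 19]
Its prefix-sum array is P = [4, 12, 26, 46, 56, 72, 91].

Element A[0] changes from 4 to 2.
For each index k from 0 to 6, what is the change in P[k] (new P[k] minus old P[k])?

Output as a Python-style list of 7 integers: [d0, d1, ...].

Answer: [-2, -2, -2, -2, -2, -2, -2]

Derivation:
Element change: A[0] 4 -> 2, delta = -2
For k < 0: P[k] unchanged, delta_P[k] = 0
For k >= 0: P[k] shifts by exactly -2
Delta array: [-2, -2, -2, -2, -2, -2, -2]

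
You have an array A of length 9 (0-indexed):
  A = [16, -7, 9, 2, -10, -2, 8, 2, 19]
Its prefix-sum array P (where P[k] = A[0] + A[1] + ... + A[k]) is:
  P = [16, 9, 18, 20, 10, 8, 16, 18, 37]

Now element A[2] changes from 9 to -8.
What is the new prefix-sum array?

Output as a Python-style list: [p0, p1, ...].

Change: A[2] 9 -> -8, delta = -17
P[k] for k < 2: unchanged (A[2] not included)
P[k] for k >= 2: shift by delta = -17
  P[0] = 16 + 0 = 16
  P[1] = 9 + 0 = 9
  P[2] = 18 + -17 = 1
  P[3] = 20 + -17 = 3
  P[4] = 10 + -17 = -7
  P[5] = 8 + -17 = -9
  P[6] = 16 + -17 = -1
  P[7] = 18 + -17 = 1
  P[8] = 37 + -17 = 20

Answer: [16, 9, 1, 3, -7, -9, -1, 1, 20]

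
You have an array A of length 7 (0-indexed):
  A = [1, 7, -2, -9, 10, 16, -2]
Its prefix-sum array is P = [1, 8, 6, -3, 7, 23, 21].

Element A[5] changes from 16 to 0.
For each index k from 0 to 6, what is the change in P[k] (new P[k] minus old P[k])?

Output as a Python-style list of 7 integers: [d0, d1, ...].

Answer: [0, 0, 0, 0, 0, -16, -16]

Derivation:
Element change: A[5] 16 -> 0, delta = -16
For k < 5: P[k] unchanged, delta_P[k] = 0
For k >= 5: P[k] shifts by exactly -16
Delta array: [0, 0, 0, 0, 0, -16, -16]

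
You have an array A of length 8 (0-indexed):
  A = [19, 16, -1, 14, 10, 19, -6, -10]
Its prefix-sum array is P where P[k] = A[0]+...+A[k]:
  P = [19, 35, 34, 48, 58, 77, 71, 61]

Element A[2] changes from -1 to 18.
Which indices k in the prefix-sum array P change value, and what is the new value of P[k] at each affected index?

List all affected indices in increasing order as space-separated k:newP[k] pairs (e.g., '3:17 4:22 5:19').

P[k] = A[0] + ... + A[k]
P[k] includes A[2] iff k >= 2
Affected indices: 2, 3, ..., 7; delta = 19
  P[2]: 34 + 19 = 53
  P[3]: 48 + 19 = 67
  P[4]: 58 + 19 = 77
  P[5]: 77 + 19 = 96
  P[6]: 71 + 19 = 90
  P[7]: 61 + 19 = 80

Answer: 2:53 3:67 4:77 5:96 6:90 7:80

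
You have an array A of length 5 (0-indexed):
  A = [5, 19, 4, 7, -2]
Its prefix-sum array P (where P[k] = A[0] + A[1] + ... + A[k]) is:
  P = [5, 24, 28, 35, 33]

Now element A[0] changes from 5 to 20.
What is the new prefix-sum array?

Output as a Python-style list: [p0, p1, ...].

Answer: [20, 39, 43, 50, 48]

Derivation:
Change: A[0] 5 -> 20, delta = 15
P[k] for k < 0: unchanged (A[0] not included)
P[k] for k >= 0: shift by delta = 15
  P[0] = 5 + 15 = 20
  P[1] = 24 + 15 = 39
  P[2] = 28 + 15 = 43
  P[3] = 35 + 15 = 50
  P[4] = 33 + 15 = 48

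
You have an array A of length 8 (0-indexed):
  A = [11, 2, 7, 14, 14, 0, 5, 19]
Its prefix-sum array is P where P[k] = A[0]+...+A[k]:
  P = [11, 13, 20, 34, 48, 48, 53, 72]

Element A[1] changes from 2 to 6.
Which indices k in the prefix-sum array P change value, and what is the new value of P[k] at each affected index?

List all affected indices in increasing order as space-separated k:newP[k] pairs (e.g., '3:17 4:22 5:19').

P[k] = A[0] + ... + A[k]
P[k] includes A[1] iff k >= 1
Affected indices: 1, 2, ..., 7; delta = 4
  P[1]: 13 + 4 = 17
  P[2]: 20 + 4 = 24
  P[3]: 34 + 4 = 38
  P[4]: 48 + 4 = 52
  P[5]: 48 + 4 = 52
  P[6]: 53 + 4 = 57
  P[7]: 72 + 4 = 76

Answer: 1:17 2:24 3:38 4:52 5:52 6:57 7:76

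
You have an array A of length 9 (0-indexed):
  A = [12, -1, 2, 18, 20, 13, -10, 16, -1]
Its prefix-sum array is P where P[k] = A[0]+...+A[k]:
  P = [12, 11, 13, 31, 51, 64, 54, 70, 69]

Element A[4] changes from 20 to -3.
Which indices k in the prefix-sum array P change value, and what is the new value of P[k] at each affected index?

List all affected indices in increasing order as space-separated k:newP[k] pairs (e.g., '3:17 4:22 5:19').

Answer: 4:28 5:41 6:31 7:47 8:46

Derivation:
P[k] = A[0] + ... + A[k]
P[k] includes A[4] iff k >= 4
Affected indices: 4, 5, ..., 8; delta = -23
  P[4]: 51 + -23 = 28
  P[5]: 64 + -23 = 41
  P[6]: 54 + -23 = 31
  P[7]: 70 + -23 = 47
  P[8]: 69 + -23 = 46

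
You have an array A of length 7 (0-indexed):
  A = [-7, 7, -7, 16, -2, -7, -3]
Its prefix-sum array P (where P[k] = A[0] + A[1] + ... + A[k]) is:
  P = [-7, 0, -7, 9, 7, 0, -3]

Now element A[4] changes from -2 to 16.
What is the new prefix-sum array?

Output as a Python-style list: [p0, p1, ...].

Answer: [-7, 0, -7, 9, 25, 18, 15]

Derivation:
Change: A[4] -2 -> 16, delta = 18
P[k] for k < 4: unchanged (A[4] not included)
P[k] for k >= 4: shift by delta = 18
  P[0] = -7 + 0 = -7
  P[1] = 0 + 0 = 0
  P[2] = -7 + 0 = -7
  P[3] = 9 + 0 = 9
  P[4] = 7 + 18 = 25
  P[5] = 0 + 18 = 18
  P[6] = -3 + 18 = 15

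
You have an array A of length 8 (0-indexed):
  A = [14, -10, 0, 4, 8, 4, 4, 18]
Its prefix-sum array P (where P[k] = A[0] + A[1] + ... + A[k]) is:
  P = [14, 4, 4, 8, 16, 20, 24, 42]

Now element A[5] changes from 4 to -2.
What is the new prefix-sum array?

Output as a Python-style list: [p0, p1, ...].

Answer: [14, 4, 4, 8, 16, 14, 18, 36]

Derivation:
Change: A[5] 4 -> -2, delta = -6
P[k] for k < 5: unchanged (A[5] not included)
P[k] for k >= 5: shift by delta = -6
  P[0] = 14 + 0 = 14
  P[1] = 4 + 0 = 4
  P[2] = 4 + 0 = 4
  P[3] = 8 + 0 = 8
  P[4] = 16 + 0 = 16
  P[5] = 20 + -6 = 14
  P[6] = 24 + -6 = 18
  P[7] = 42 + -6 = 36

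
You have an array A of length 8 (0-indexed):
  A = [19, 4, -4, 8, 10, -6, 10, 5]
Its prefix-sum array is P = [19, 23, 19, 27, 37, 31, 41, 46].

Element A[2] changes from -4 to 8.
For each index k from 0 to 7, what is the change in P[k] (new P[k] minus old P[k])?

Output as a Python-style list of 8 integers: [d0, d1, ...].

Element change: A[2] -4 -> 8, delta = 12
For k < 2: P[k] unchanged, delta_P[k] = 0
For k >= 2: P[k] shifts by exactly 12
Delta array: [0, 0, 12, 12, 12, 12, 12, 12]

Answer: [0, 0, 12, 12, 12, 12, 12, 12]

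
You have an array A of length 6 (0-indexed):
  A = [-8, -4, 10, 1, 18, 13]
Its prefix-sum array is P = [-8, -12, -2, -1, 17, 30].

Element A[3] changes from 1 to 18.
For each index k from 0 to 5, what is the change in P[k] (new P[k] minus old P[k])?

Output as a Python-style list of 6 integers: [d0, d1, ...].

Answer: [0, 0, 0, 17, 17, 17]

Derivation:
Element change: A[3] 1 -> 18, delta = 17
For k < 3: P[k] unchanged, delta_P[k] = 0
For k >= 3: P[k] shifts by exactly 17
Delta array: [0, 0, 0, 17, 17, 17]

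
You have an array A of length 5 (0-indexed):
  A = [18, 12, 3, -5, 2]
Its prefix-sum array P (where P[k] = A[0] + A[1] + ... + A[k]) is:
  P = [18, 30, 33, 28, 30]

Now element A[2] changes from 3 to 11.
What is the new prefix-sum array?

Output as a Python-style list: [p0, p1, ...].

Answer: [18, 30, 41, 36, 38]

Derivation:
Change: A[2] 3 -> 11, delta = 8
P[k] for k < 2: unchanged (A[2] not included)
P[k] for k >= 2: shift by delta = 8
  P[0] = 18 + 0 = 18
  P[1] = 30 + 0 = 30
  P[2] = 33 + 8 = 41
  P[3] = 28 + 8 = 36
  P[4] = 30 + 8 = 38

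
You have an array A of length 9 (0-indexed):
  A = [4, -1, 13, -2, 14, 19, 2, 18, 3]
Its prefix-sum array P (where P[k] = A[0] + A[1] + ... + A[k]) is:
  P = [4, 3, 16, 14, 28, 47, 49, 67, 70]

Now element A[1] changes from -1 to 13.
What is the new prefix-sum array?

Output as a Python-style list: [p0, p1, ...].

Change: A[1] -1 -> 13, delta = 14
P[k] for k < 1: unchanged (A[1] not included)
P[k] for k >= 1: shift by delta = 14
  P[0] = 4 + 0 = 4
  P[1] = 3 + 14 = 17
  P[2] = 16 + 14 = 30
  P[3] = 14 + 14 = 28
  P[4] = 28 + 14 = 42
  P[5] = 47 + 14 = 61
  P[6] = 49 + 14 = 63
  P[7] = 67 + 14 = 81
  P[8] = 70 + 14 = 84

Answer: [4, 17, 30, 28, 42, 61, 63, 81, 84]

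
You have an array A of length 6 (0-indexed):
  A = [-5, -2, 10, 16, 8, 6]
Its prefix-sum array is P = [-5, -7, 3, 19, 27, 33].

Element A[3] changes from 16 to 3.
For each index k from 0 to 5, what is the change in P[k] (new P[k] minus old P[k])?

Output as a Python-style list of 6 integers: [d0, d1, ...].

Element change: A[3] 16 -> 3, delta = -13
For k < 3: P[k] unchanged, delta_P[k] = 0
For k >= 3: P[k] shifts by exactly -13
Delta array: [0, 0, 0, -13, -13, -13]

Answer: [0, 0, 0, -13, -13, -13]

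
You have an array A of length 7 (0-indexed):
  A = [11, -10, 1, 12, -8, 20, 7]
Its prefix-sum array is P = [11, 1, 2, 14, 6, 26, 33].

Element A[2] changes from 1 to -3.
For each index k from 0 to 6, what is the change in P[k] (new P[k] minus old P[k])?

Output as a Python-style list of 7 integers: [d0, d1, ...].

Answer: [0, 0, -4, -4, -4, -4, -4]

Derivation:
Element change: A[2] 1 -> -3, delta = -4
For k < 2: P[k] unchanged, delta_P[k] = 0
For k >= 2: P[k] shifts by exactly -4
Delta array: [0, 0, -4, -4, -4, -4, -4]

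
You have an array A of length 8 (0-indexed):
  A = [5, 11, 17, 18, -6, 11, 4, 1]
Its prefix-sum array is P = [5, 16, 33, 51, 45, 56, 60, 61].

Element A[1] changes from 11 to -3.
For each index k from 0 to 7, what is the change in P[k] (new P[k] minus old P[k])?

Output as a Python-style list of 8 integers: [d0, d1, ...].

Answer: [0, -14, -14, -14, -14, -14, -14, -14]

Derivation:
Element change: A[1] 11 -> -3, delta = -14
For k < 1: P[k] unchanged, delta_P[k] = 0
For k >= 1: P[k] shifts by exactly -14
Delta array: [0, -14, -14, -14, -14, -14, -14, -14]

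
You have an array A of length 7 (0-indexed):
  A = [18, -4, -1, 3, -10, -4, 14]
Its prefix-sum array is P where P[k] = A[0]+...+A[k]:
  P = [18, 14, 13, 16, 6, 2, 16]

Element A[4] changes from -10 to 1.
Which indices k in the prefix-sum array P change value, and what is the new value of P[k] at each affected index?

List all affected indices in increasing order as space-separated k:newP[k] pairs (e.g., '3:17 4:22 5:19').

P[k] = A[0] + ... + A[k]
P[k] includes A[4] iff k >= 4
Affected indices: 4, 5, ..., 6; delta = 11
  P[4]: 6 + 11 = 17
  P[5]: 2 + 11 = 13
  P[6]: 16 + 11 = 27

Answer: 4:17 5:13 6:27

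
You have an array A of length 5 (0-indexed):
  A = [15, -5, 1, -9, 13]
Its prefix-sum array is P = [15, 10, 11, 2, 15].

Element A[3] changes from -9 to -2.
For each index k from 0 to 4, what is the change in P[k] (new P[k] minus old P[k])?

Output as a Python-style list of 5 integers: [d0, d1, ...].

Element change: A[3] -9 -> -2, delta = 7
For k < 3: P[k] unchanged, delta_P[k] = 0
For k >= 3: P[k] shifts by exactly 7
Delta array: [0, 0, 0, 7, 7]

Answer: [0, 0, 0, 7, 7]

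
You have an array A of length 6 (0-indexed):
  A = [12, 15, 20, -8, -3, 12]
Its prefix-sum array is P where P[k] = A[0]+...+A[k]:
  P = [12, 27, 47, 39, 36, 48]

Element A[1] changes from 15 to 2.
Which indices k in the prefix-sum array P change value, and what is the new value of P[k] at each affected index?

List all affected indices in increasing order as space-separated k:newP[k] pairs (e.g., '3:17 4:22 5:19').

Answer: 1:14 2:34 3:26 4:23 5:35

Derivation:
P[k] = A[0] + ... + A[k]
P[k] includes A[1] iff k >= 1
Affected indices: 1, 2, ..., 5; delta = -13
  P[1]: 27 + -13 = 14
  P[2]: 47 + -13 = 34
  P[3]: 39 + -13 = 26
  P[4]: 36 + -13 = 23
  P[5]: 48 + -13 = 35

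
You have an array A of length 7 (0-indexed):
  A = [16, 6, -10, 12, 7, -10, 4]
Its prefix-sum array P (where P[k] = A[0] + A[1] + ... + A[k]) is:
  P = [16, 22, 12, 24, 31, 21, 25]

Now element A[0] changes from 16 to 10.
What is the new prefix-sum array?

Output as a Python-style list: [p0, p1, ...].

Answer: [10, 16, 6, 18, 25, 15, 19]

Derivation:
Change: A[0] 16 -> 10, delta = -6
P[k] for k < 0: unchanged (A[0] not included)
P[k] for k >= 0: shift by delta = -6
  P[0] = 16 + -6 = 10
  P[1] = 22 + -6 = 16
  P[2] = 12 + -6 = 6
  P[3] = 24 + -6 = 18
  P[4] = 31 + -6 = 25
  P[5] = 21 + -6 = 15
  P[6] = 25 + -6 = 19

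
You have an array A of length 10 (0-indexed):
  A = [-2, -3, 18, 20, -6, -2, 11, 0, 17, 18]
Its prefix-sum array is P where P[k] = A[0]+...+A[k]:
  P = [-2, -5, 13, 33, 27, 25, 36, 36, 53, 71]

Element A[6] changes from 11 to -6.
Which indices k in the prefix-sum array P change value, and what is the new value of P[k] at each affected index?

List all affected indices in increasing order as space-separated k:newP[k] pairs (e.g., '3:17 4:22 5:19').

P[k] = A[0] + ... + A[k]
P[k] includes A[6] iff k >= 6
Affected indices: 6, 7, ..., 9; delta = -17
  P[6]: 36 + -17 = 19
  P[7]: 36 + -17 = 19
  P[8]: 53 + -17 = 36
  P[9]: 71 + -17 = 54

Answer: 6:19 7:19 8:36 9:54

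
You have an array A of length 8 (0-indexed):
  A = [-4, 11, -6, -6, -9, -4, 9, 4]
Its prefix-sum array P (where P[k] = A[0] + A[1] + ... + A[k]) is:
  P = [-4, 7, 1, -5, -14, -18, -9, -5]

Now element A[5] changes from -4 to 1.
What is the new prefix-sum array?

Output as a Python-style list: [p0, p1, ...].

Answer: [-4, 7, 1, -5, -14, -13, -4, 0]

Derivation:
Change: A[5] -4 -> 1, delta = 5
P[k] for k < 5: unchanged (A[5] not included)
P[k] for k >= 5: shift by delta = 5
  P[0] = -4 + 0 = -4
  P[1] = 7 + 0 = 7
  P[2] = 1 + 0 = 1
  P[3] = -5 + 0 = -5
  P[4] = -14 + 0 = -14
  P[5] = -18 + 5 = -13
  P[6] = -9 + 5 = -4
  P[7] = -5 + 5 = 0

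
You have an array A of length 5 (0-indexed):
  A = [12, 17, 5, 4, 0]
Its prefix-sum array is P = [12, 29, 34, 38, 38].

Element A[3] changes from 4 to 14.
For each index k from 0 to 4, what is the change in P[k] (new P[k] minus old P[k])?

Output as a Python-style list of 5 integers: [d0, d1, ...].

Answer: [0, 0, 0, 10, 10]

Derivation:
Element change: A[3] 4 -> 14, delta = 10
For k < 3: P[k] unchanged, delta_P[k] = 0
For k >= 3: P[k] shifts by exactly 10
Delta array: [0, 0, 0, 10, 10]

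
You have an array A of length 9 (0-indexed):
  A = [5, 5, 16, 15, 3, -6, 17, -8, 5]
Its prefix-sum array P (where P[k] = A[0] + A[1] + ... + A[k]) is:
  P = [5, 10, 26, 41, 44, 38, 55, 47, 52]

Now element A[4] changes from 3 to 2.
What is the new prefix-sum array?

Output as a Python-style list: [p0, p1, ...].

Change: A[4] 3 -> 2, delta = -1
P[k] for k < 4: unchanged (A[4] not included)
P[k] for k >= 4: shift by delta = -1
  P[0] = 5 + 0 = 5
  P[1] = 10 + 0 = 10
  P[2] = 26 + 0 = 26
  P[3] = 41 + 0 = 41
  P[4] = 44 + -1 = 43
  P[5] = 38 + -1 = 37
  P[6] = 55 + -1 = 54
  P[7] = 47 + -1 = 46
  P[8] = 52 + -1 = 51

Answer: [5, 10, 26, 41, 43, 37, 54, 46, 51]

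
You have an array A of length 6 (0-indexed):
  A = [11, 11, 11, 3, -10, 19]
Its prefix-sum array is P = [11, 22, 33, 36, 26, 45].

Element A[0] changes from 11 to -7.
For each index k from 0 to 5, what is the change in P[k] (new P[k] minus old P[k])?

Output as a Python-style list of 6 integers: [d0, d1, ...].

Element change: A[0] 11 -> -7, delta = -18
For k < 0: P[k] unchanged, delta_P[k] = 0
For k >= 0: P[k] shifts by exactly -18
Delta array: [-18, -18, -18, -18, -18, -18]

Answer: [-18, -18, -18, -18, -18, -18]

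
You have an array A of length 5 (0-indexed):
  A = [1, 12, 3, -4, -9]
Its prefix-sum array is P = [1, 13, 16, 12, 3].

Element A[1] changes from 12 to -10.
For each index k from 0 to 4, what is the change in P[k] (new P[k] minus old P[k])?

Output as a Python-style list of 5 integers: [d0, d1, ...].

Element change: A[1] 12 -> -10, delta = -22
For k < 1: P[k] unchanged, delta_P[k] = 0
For k >= 1: P[k] shifts by exactly -22
Delta array: [0, -22, -22, -22, -22]

Answer: [0, -22, -22, -22, -22]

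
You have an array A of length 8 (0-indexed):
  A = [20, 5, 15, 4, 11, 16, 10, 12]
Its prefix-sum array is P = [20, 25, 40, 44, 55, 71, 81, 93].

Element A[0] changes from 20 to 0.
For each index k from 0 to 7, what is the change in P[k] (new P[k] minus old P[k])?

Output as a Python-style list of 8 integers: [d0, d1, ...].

Element change: A[0] 20 -> 0, delta = -20
For k < 0: P[k] unchanged, delta_P[k] = 0
For k >= 0: P[k] shifts by exactly -20
Delta array: [-20, -20, -20, -20, -20, -20, -20, -20]

Answer: [-20, -20, -20, -20, -20, -20, -20, -20]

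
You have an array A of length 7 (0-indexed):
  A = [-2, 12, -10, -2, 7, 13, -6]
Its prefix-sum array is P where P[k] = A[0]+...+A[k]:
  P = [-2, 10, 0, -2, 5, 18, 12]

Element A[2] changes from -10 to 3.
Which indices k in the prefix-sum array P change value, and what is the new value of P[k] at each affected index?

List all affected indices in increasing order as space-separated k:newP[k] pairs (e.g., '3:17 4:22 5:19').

Answer: 2:13 3:11 4:18 5:31 6:25

Derivation:
P[k] = A[0] + ... + A[k]
P[k] includes A[2] iff k >= 2
Affected indices: 2, 3, ..., 6; delta = 13
  P[2]: 0 + 13 = 13
  P[3]: -2 + 13 = 11
  P[4]: 5 + 13 = 18
  P[5]: 18 + 13 = 31
  P[6]: 12 + 13 = 25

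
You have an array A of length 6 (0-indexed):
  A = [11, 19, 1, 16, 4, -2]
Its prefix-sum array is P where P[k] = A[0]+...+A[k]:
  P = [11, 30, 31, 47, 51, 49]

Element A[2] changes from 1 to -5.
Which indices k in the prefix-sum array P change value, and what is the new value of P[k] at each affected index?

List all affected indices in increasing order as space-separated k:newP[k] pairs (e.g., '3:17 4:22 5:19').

P[k] = A[0] + ... + A[k]
P[k] includes A[2] iff k >= 2
Affected indices: 2, 3, ..., 5; delta = -6
  P[2]: 31 + -6 = 25
  P[3]: 47 + -6 = 41
  P[4]: 51 + -6 = 45
  P[5]: 49 + -6 = 43

Answer: 2:25 3:41 4:45 5:43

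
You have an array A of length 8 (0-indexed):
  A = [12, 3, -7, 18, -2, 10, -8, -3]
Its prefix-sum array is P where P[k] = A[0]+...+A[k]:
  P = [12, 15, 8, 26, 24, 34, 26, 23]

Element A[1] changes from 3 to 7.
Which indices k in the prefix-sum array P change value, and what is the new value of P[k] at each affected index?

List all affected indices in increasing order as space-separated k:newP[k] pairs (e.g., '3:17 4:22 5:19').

Answer: 1:19 2:12 3:30 4:28 5:38 6:30 7:27

Derivation:
P[k] = A[0] + ... + A[k]
P[k] includes A[1] iff k >= 1
Affected indices: 1, 2, ..., 7; delta = 4
  P[1]: 15 + 4 = 19
  P[2]: 8 + 4 = 12
  P[3]: 26 + 4 = 30
  P[4]: 24 + 4 = 28
  P[5]: 34 + 4 = 38
  P[6]: 26 + 4 = 30
  P[7]: 23 + 4 = 27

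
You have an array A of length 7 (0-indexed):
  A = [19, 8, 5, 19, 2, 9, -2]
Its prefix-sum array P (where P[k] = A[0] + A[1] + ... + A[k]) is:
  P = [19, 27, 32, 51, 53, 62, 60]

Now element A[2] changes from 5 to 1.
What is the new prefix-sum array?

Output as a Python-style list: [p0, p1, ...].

Answer: [19, 27, 28, 47, 49, 58, 56]

Derivation:
Change: A[2] 5 -> 1, delta = -4
P[k] for k < 2: unchanged (A[2] not included)
P[k] for k >= 2: shift by delta = -4
  P[0] = 19 + 0 = 19
  P[1] = 27 + 0 = 27
  P[2] = 32 + -4 = 28
  P[3] = 51 + -4 = 47
  P[4] = 53 + -4 = 49
  P[5] = 62 + -4 = 58
  P[6] = 60 + -4 = 56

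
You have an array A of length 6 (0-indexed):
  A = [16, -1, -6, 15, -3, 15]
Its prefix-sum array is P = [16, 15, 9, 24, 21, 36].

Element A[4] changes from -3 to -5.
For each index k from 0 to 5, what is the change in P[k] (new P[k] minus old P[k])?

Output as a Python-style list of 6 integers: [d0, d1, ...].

Element change: A[4] -3 -> -5, delta = -2
For k < 4: P[k] unchanged, delta_P[k] = 0
For k >= 4: P[k] shifts by exactly -2
Delta array: [0, 0, 0, 0, -2, -2]

Answer: [0, 0, 0, 0, -2, -2]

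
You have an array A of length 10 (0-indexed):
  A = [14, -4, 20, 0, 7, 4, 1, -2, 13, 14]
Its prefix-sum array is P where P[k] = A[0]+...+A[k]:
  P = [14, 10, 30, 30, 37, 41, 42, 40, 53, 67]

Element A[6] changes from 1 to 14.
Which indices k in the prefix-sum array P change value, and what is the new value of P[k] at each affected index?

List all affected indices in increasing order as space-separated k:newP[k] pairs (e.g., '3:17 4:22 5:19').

Answer: 6:55 7:53 8:66 9:80

Derivation:
P[k] = A[0] + ... + A[k]
P[k] includes A[6] iff k >= 6
Affected indices: 6, 7, ..., 9; delta = 13
  P[6]: 42 + 13 = 55
  P[7]: 40 + 13 = 53
  P[8]: 53 + 13 = 66
  P[9]: 67 + 13 = 80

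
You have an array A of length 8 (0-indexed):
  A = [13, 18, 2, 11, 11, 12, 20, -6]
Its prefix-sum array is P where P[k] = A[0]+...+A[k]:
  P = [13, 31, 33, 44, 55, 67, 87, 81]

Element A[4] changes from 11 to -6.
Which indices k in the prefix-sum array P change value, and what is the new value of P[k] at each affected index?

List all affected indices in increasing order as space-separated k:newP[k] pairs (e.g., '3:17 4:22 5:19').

P[k] = A[0] + ... + A[k]
P[k] includes A[4] iff k >= 4
Affected indices: 4, 5, ..., 7; delta = -17
  P[4]: 55 + -17 = 38
  P[5]: 67 + -17 = 50
  P[6]: 87 + -17 = 70
  P[7]: 81 + -17 = 64

Answer: 4:38 5:50 6:70 7:64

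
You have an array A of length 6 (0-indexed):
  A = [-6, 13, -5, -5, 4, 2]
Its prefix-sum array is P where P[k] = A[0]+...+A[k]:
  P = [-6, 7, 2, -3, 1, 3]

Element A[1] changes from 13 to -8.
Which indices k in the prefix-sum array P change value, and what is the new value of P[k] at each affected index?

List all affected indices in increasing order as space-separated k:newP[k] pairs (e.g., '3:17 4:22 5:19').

Answer: 1:-14 2:-19 3:-24 4:-20 5:-18

Derivation:
P[k] = A[0] + ... + A[k]
P[k] includes A[1] iff k >= 1
Affected indices: 1, 2, ..., 5; delta = -21
  P[1]: 7 + -21 = -14
  P[2]: 2 + -21 = -19
  P[3]: -3 + -21 = -24
  P[4]: 1 + -21 = -20
  P[5]: 3 + -21 = -18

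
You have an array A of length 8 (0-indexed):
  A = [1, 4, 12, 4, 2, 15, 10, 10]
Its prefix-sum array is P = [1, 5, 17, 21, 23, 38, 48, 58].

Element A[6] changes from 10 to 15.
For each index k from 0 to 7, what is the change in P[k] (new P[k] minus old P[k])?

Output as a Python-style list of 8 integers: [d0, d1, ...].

Element change: A[6] 10 -> 15, delta = 5
For k < 6: P[k] unchanged, delta_P[k] = 0
For k >= 6: P[k] shifts by exactly 5
Delta array: [0, 0, 0, 0, 0, 0, 5, 5]

Answer: [0, 0, 0, 0, 0, 0, 5, 5]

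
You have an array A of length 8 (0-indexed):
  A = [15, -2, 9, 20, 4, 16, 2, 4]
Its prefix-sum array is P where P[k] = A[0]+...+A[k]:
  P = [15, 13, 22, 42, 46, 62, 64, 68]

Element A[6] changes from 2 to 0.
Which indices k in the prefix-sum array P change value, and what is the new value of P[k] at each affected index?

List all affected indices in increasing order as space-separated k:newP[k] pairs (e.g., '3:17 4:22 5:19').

Answer: 6:62 7:66

Derivation:
P[k] = A[0] + ... + A[k]
P[k] includes A[6] iff k >= 6
Affected indices: 6, 7, ..., 7; delta = -2
  P[6]: 64 + -2 = 62
  P[7]: 68 + -2 = 66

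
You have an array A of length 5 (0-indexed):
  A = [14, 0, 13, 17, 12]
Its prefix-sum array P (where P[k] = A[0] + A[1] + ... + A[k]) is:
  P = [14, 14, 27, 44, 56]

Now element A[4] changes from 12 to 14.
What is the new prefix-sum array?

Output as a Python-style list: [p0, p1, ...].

Answer: [14, 14, 27, 44, 58]

Derivation:
Change: A[4] 12 -> 14, delta = 2
P[k] for k < 4: unchanged (A[4] not included)
P[k] for k >= 4: shift by delta = 2
  P[0] = 14 + 0 = 14
  P[1] = 14 + 0 = 14
  P[2] = 27 + 0 = 27
  P[3] = 44 + 0 = 44
  P[4] = 56 + 2 = 58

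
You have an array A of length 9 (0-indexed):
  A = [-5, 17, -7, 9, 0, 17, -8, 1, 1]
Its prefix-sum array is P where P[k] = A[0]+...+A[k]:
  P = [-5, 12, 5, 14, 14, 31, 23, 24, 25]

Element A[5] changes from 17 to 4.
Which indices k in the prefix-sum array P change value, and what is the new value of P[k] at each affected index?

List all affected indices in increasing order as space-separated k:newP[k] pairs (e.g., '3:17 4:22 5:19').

Answer: 5:18 6:10 7:11 8:12

Derivation:
P[k] = A[0] + ... + A[k]
P[k] includes A[5] iff k >= 5
Affected indices: 5, 6, ..., 8; delta = -13
  P[5]: 31 + -13 = 18
  P[6]: 23 + -13 = 10
  P[7]: 24 + -13 = 11
  P[8]: 25 + -13 = 12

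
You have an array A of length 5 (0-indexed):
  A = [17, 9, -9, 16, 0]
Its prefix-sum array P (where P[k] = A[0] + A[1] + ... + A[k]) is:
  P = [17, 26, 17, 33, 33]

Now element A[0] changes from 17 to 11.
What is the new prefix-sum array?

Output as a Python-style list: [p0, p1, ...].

Change: A[0] 17 -> 11, delta = -6
P[k] for k < 0: unchanged (A[0] not included)
P[k] for k >= 0: shift by delta = -6
  P[0] = 17 + -6 = 11
  P[1] = 26 + -6 = 20
  P[2] = 17 + -6 = 11
  P[3] = 33 + -6 = 27
  P[4] = 33 + -6 = 27

Answer: [11, 20, 11, 27, 27]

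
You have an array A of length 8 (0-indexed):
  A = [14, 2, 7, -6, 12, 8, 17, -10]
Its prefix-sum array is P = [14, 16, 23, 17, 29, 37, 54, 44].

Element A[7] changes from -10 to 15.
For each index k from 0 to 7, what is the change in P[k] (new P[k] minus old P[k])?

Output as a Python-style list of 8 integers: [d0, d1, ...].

Answer: [0, 0, 0, 0, 0, 0, 0, 25]

Derivation:
Element change: A[7] -10 -> 15, delta = 25
For k < 7: P[k] unchanged, delta_P[k] = 0
For k >= 7: P[k] shifts by exactly 25
Delta array: [0, 0, 0, 0, 0, 0, 0, 25]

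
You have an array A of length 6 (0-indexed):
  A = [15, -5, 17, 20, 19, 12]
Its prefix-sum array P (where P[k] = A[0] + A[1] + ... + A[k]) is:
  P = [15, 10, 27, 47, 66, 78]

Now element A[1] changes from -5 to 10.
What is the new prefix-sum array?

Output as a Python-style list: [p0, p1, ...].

Change: A[1] -5 -> 10, delta = 15
P[k] for k < 1: unchanged (A[1] not included)
P[k] for k >= 1: shift by delta = 15
  P[0] = 15 + 0 = 15
  P[1] = 10 + 15 = 25
  P[2] = 27 + 15 = 42
  P[3] = 47 + 15 = 62
  P[4] = 66 + 15 = 81
  P[5] = 78 + 15 = 93

Answer: [15, 25, 42, 62, 81, 93]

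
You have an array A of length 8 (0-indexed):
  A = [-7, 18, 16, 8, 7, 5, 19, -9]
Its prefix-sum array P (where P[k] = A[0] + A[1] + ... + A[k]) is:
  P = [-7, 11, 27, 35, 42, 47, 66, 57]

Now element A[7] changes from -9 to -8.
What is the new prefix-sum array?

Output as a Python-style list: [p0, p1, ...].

Change: A[7] -9 -> -8, delta = 1
P[k] for k < 7: unchanged (A[7] not included)
P[k] for k >= 7: shift by delta = 1
  P[0] = -7 + 0 = -7
  P[1] = 11 + 0 = 11
  P[2] = 27 + 0 = 27
  P[3] = 35 + 0 = 35
  P[4] = 42 + 0 = 42
  P[5] = 47 + 0 = 47
  P[6] = 66 + 0 = 66
  P[7] = 57 + 1 = 58

Answer: [-7, 11, 27, 35, 42, 47, 66, 58]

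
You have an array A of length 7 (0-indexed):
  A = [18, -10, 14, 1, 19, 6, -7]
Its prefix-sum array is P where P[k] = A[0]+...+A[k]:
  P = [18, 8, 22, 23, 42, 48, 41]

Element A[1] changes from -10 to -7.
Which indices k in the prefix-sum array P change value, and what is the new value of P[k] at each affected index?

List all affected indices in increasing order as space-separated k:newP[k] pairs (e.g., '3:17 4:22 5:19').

P[k] = A[0] + ... + A[k]
P[k] includes A[1] iff k >= 1
Affected indices: 1, 2, ..., 6; delta = 3
  P[1]: 8 + 3 = 11
  P[2]: 22 + 3 = 25
  P[3]: 23 + 3 = 26
  P[4]: 42 + 3 = 45
  P[5]: 48 + 3 = 51
  P[6]: 41 + 3 = 44

Answer: 1:11 2:25 3:26 4:45 5:51 6:44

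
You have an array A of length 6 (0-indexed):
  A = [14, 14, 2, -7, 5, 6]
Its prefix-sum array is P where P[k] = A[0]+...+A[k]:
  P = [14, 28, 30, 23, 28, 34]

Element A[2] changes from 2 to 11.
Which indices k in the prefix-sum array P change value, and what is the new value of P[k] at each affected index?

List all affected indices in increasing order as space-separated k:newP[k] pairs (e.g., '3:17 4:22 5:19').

Answer: 2:39 3:32 4:37 5:43

Derivation:
P[k] = A[0] + ... + A[k]
P[k] includes A[2] iff k >= 2
Affected indices: 2, 3, ..., 5; delta = 9
  P[2]: 30 + 9 = 39
  P[3]: 23 + 9 = 32
  P[4]: 28 + 9 = 37
  P[5]: 34 + 9 = 43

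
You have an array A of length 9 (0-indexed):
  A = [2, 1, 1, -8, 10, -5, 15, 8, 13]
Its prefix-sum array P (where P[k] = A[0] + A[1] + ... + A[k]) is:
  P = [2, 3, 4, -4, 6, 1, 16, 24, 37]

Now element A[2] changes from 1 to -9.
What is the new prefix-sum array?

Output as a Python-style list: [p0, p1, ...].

Answer: [2, 3, -6, -14, -4, -9, 6, 14, 27]

Derivation:
Change: A[2] 1 -> -9, delta = -10
P[k] for k < 2: unchanged (A[2] not included)
P[k] for k >= 2: shift by delta = -10
  P[0] = 2 + 0 = 2
  P[1] = 3 + 0 = 3
  P[2] = 4 + -10 = -6
  P[3] = -4 + -10 = -14
  P[4] = 6 + -10 = -4
  P[5] = 1 + -10 = -9
  P[6] = 16 + -10 = 6
  P[7] = 24 + -10 = 14
  P[8] = 37 + -10 = 27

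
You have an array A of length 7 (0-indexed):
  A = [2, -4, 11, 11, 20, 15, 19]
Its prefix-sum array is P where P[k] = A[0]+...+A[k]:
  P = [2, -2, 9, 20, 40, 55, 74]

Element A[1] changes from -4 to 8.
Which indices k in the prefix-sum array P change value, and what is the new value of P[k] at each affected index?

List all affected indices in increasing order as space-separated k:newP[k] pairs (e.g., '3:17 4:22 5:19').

Answer: 1:10 2:21 3:32 4:52 5:67 6:86

Derivation:
P[k] = A[0] + ... + A[k]
P[k] includes A[1] iff k >= 1
Affected indices: 1, 2, ..., 6; delta = 12
  P[1]: -2 + 12 = 10
  P[2]: 9 + 12 = 21
  P[3]: 20 + 12 = 32
  P[4]: 40 + 12 = 52
  P[5]: 55 + 12 = 67
  P[6]: 74 + 12 = 86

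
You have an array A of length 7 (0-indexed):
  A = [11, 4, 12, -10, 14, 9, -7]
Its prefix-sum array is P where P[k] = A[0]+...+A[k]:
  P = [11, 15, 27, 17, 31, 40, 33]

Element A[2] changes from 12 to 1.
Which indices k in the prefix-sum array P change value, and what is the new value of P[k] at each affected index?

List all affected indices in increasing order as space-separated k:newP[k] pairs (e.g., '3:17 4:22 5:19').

P[k] = A[0] + ... + A[k]
P[k] includes A[2] iff k >= 2
Affected indices: 2, 3, ..., 6; delta = -11
  P[2]: 27 + -11 = 16
  P[3]: 17 + -11 = 6
  P[4]: 31 + -11 = 20
  P[5]: 40 + -11 = 29
  P[6]: 33 + -11 = 22

Answer: 2:16 3:6 4:20 5:29 6:22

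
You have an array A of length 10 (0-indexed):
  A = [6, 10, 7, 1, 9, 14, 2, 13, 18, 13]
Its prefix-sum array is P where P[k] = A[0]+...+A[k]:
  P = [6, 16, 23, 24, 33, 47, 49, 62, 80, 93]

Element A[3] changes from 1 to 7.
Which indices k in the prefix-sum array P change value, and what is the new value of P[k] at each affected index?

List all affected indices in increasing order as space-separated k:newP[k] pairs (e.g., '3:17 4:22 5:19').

Answer: 3:30 4:39 5:53 6:55 7:68 8:86 9:99

Derivation:
P[k] = A[0] + ... + A[k]
P[k] includes A[3] iff k >= 3
Affected indices: 3, 4, ..., 9; delta = 6
  P[3]: 24 + 6 = 30
  P[4]: 33 + 6 = 39
  P[5]: 47 + 6 = 53
  P[6]: 49 + 6 = 55
  P[7]: 62 + 6 = 68
  P[8]: 80 + 6 = 86
  P[9]: 93 + 6 = 99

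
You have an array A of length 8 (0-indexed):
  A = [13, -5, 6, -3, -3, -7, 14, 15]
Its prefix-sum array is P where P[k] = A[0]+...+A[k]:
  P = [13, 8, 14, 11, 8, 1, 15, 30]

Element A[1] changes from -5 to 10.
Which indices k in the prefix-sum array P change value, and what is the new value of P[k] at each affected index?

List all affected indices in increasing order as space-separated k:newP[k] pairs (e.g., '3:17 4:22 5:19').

Answer: 1:23 2:29 3:26 4:23 5:16 6:30 7:45

Derivation:
P[k] = A[0] + ... + A[k]
P[k] includes A[1] iff k >= 1
Affected indices: 1, 2, ..., 7; delta = 15
  P[1]: 8 + 15 = 23
  P[2]: 14 + 15 = 29
  P[3]: 11 + 15 = 26
  P[4]: 8 + 15 = 23
  P[5]: 1 + 15 = 16
  P[6]: 15 + 15 = 30
  P[7]: 30 + 15 = 45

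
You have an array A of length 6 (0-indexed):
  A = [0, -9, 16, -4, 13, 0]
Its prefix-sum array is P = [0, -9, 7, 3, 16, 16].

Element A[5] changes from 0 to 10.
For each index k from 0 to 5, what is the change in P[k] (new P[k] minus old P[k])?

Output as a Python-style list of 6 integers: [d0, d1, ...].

Element change: A[5] 0 -> 10, delta = 10
For k < 5: P[k] unchanged, delta_P[k] = 0
For k >= 5: P[k] shifts by exactly 10
Delta array: [0, 0, 0, 0, 0, 10]

Answer: [0, 0, 0, 0, 0, 10]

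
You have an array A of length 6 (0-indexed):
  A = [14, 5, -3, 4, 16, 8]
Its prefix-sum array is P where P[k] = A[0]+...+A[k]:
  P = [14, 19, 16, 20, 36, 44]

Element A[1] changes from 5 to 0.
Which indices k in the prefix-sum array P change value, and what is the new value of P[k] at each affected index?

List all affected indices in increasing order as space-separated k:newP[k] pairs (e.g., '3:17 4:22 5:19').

P[k] = A[0] + ... + A[k]
P[k] includes A[1] iff k >= 1
Affected indices: 1, 2, ..., 5; delta = -5
  P[1]: 19 + -5 = 14
  P[2]: 16 + -5 = 11
  P[3]: 20 + -5 = 15
  P[4]: 36 + -5 = 31
  P[5]: 44 + -5 = 39

Answer: 1:14 2:11 3:15 4:31 5:39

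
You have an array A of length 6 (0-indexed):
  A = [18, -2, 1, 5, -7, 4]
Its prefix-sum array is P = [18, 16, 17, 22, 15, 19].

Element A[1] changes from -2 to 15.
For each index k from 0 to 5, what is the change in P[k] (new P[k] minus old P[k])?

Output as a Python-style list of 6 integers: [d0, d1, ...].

Answer: [0, 17, 17, 17, 17, 17]

Derivation:
Element change: A[1] -2 -> 15, delta = 17
For k < 1: P[k] unchanged, delta_P[k] = 0
For k >= 1: P[k] shifts by exactly 17
Delta array: [0, 17, 17, 17, 17, 17]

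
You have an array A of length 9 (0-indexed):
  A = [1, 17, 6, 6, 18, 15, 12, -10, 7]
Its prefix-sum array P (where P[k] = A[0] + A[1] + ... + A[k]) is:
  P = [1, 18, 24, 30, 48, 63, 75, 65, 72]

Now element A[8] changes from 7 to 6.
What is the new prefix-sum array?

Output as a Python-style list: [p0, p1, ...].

Answer: [1, 18, 24, 30, 48, 63, 75, 65, 71]

Derivation:
Change: A[8] 7 -> 6, delta = -1
P[k] for k < 8: unchanged (A[8] not included)
P[k] for k >= 8: shift by delta = -1
  P[0] = 1 + 0 = 1
  P[1] = 18 + 0 = 18
  P[2] = 24 + 0 = 24
  P[3] = 30 + 0 = 30
  P[4] = 48 + 0 = 48
  P[5] = 63 + 0 = 63
  P[6] = 75 + 0 = 75
  P[7] = 65 + 0 = 65
  P[8] = 72 + -1 = 71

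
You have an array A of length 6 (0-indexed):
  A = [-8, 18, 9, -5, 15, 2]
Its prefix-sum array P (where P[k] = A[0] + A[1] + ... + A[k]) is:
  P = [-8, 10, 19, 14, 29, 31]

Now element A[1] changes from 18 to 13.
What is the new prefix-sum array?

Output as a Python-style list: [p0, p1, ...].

Change: A[1] 18 -> 13, delta = -5
P[k] for k < 1: unchanged (A[1] not included)
P[k] for k >= 1: shift by delta = -5
  P[0] = -8 + 0 = -8
  P[1] = 10 + -5 = 5
  P[2] = 19 + -5 = 14
  P[3] = 14 + -5 = 9
  P[4] = 29 + -5 = 24
  P[5] = 31 + -5 = 26

Answer: [-8, 5, 14, 9, 24, 26]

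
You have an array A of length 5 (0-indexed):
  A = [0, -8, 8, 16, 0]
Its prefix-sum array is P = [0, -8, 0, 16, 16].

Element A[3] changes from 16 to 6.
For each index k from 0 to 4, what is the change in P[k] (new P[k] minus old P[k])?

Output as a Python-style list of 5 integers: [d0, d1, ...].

Element change: A[3] 16 -> 6, delta = -10
For k < 3: P[k] unchanged, delta_P[k] = 0
For k >= 3: P[k] shifts by exactly -10
Delta array: [0, 0, 0, -10, -10]

Answer: [0, 0, 0, -10, -10]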